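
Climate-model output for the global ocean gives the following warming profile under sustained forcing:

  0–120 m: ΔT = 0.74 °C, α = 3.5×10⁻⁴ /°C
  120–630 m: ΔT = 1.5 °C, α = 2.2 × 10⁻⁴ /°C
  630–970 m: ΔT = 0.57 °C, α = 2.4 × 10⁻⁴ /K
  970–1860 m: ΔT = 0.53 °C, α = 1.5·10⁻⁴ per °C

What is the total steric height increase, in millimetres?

Δh ≈ 320 mm

0.74 × 3.5×10⁻⁴ × 120 = 0.03108 m
Layer 2: 510 × 2.2×10⁻⁴ × 1.5 = 0.16830 m
Layer 3: 340 × 2.4×10⁻⁴ × 0.57 = 0.046512 m
0.53 × 890 × 1.5×10⁻⁴ = 0.070755 m
Δh = 0.03108 + 0.16830 + 0.046512 + 0.070755 = 0.316647 m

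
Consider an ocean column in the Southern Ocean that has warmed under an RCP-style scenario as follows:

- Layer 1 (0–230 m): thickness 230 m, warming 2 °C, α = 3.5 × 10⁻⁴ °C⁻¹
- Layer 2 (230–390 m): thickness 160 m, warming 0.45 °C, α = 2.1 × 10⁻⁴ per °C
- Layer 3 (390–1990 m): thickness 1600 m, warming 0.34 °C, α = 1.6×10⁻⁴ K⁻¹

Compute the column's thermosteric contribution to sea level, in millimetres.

Δh ≈ 263 mm

3.5×10⁻⁴ × 230 × 2 = 0.16100 m
0.45 × 160 × 2.1×10⁻⁴ = 0.01512 m
390–1990 m: 1600 × 1.6×10⁻⁴ × 0.34 = 0.08704 m
Δh = 0.16100 + 0.01512 + 0.08704 = 0.26316 m ≈ 263 mm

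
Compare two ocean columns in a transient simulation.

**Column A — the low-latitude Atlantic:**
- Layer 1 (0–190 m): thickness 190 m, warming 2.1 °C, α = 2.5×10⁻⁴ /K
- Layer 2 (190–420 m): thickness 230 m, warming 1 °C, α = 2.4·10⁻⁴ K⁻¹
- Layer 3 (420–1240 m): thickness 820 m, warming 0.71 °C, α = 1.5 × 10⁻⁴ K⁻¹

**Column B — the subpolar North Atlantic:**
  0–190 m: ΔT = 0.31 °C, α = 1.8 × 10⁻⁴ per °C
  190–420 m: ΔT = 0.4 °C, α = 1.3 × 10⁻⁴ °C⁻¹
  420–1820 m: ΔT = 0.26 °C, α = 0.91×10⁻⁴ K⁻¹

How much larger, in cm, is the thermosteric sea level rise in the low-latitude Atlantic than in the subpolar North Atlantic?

A Layer 1: 190 × 2.5×10⁻⁴ × 2.1 = 0.09975 m
A 190–420 m: 230 × 2.4×10⁻⁴ × 1 = 0.05520 m
A 1.5×10⁻⁴ × 0.71 × 820 = 0.08733 m
A total: 0.24228 m
B 1.8×10⁻⁴ × 190 × 0.31 = 0.010602 m
B 190–420 m: 230 × 1.3×10⁻⁴ × 0.4 = 0.01196 m
B 420–1820 m: 0.26 × 0.91×10⁻⁴ × 1400 = 0.033124 m
B total: 0.055686 m
Difference: 0.24228 − 0.055686 = 0.186594 m

19 cm larger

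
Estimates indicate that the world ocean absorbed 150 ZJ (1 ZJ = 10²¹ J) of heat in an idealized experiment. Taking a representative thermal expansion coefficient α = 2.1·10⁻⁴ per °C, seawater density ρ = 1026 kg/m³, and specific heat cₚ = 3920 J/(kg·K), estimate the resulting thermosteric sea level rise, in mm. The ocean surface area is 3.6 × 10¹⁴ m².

Per unit area: Q = 150×10²¹ / (3.6×10¹⁴) ≈ 4.167×10⁸ J/m²
Δh = αQ/(ρcₚ) = 2.1×10⁻⁴ × 4.167×10⁸ / (1026 × 3920) ≈ 0.021758 m

21.8 mm of thermosteric rise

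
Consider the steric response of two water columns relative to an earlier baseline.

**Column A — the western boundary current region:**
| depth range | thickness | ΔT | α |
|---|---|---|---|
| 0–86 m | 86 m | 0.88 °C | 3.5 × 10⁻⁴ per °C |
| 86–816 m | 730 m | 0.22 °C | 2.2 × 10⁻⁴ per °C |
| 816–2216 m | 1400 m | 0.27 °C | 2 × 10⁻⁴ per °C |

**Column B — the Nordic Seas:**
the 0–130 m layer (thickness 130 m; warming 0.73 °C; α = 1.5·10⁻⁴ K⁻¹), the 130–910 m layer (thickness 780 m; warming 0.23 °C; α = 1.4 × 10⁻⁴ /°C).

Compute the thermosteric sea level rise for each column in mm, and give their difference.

Δh_A ≈ 140 mm, Δh_B ≈ 39 mm; difference ≈ 98 mm

A 86 × 3.5×10⁻⁴ × 0.88 = 0.026488 m
A Layer 2: 0.22 × 2.2×10⁻⁴ × 730 = 0.035332 m
A Layer 3: 1400 × 2×10⁻⁴ × 0.27 = 0.07560 m
A total: 0.13742 m
B 0–130 m: 1.5×10⁻⁴ × 0.73 × 130 = 0.014235 m
B 1.4×10⁻⁴ × 0.23 × 780 = 0.025116 m
B total: 0.039351 m
Difference: 0.13742 − 0.039351 = 0.098069 m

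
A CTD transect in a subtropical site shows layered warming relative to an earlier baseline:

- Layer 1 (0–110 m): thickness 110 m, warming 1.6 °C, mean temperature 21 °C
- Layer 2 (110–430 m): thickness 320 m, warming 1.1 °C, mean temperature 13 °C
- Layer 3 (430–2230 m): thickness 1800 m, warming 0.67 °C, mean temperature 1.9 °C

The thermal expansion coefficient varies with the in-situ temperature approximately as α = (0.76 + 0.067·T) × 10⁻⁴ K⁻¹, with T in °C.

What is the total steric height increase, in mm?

Layer 1: α = (0.76 + 0.067×21)×10⁻⁴ = 2.167×10⁻⁴ K⁻¹
Layer 2: α = (0.76 + 0.067×13)×10⁻⁴ = 1.631×10⁻⁴ K⁻¹
Layer 3: α = (0.76 + 0.067×1.9)×10⁻⁴ = 0.8873×10⁻⁴ K⁻¹
2.167×10⁻⁴ × 110 × 1.6 = 0.0381392 m
Layer 2: 1.1 × 320 × 1.631×10⁻⁴ = 0.0574112 m
0.67 × 0.8873×10⁻⁴ × 1800 = 0.10700838 m
Δh = 0.0381392 + 0.0574112 + 0.10700838 = 0.20255878 m

about 200 mm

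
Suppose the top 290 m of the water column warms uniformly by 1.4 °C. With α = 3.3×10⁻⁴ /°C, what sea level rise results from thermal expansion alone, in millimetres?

about 134 mm

Δh = αΔT·H = 3.3×10⁻⁴ × 1.4 × 290 = 0.13398 m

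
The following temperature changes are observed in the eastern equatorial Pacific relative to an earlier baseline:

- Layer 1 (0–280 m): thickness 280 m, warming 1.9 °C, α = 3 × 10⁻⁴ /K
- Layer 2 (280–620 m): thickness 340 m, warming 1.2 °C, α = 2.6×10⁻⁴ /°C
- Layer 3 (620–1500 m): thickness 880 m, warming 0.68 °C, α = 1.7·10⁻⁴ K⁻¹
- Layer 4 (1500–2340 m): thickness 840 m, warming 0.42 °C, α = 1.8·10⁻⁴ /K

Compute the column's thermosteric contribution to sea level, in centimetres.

Layer 1: 280 × 1.9 × 3×10⁻⁴ = 0.15960 m
340 × 1.2 × 2.6×10⁻⁴ = 0.10608 m
620–1500 m: 880 × 0.68 × 1.7×10⁻⁴ = 0.101728 m
Layer 4: 0.42 × 840 × 1.8×10⁻⁴ = 0.063504 m
Δh = 0.15960 + 0.10608 + 0.101728 + 0.063504 = 0.430912 m ≈ 43 cm

43 cm of thermosteric rise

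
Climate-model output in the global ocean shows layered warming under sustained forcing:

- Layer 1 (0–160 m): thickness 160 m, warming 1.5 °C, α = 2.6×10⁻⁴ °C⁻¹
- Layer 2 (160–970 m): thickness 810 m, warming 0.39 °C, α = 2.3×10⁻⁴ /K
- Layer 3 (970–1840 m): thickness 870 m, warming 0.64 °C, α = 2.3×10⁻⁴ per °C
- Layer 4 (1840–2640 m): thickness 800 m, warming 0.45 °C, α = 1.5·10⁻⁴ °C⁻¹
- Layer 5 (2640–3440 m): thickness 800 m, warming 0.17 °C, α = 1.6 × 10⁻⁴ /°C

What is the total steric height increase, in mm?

2.6×10⁻⁴ × 1.5 × 160 = 0.06240 m
2.3×10⁻⁴ × 0.39 × 810 = 0.072657 m
Layer 3: 870 × 0.64 × 2.3×10⁻⁴ = 0.128064 m
Layer 4: 800 × 1.5×10⁻⁴ × 0.45 = 0.05400 m
2640–3440 m: 1.6×10⁻⁴ × 800 × 0.17 = 0.02176 m
Δh = 0.06240 + 0.072657 + 0.128064 + 0.05400 + 0.02176 = 0.338881 m

Δh = 339 mm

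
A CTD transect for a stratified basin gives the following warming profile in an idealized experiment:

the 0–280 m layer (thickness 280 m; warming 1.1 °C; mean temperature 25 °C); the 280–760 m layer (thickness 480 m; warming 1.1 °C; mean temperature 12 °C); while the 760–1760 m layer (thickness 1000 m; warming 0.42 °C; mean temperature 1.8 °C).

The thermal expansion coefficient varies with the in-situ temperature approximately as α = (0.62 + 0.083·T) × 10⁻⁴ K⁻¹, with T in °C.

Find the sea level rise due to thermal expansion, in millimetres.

Layer 1: α = (0.62 + 0.083×25)×10⁻⁴ = 2.695×10⁻⁴ K⁻¹
Layer 2: α = (0.62 + 0.083×12)×10⁻⁴ = 1.616×10⁻⁴ K⁻¹
Layer 3: α = (0.62 + 0.083×1.8)×10⁻⁴ = 0.7694×10⁻⁴ K⁻¹
0–280 m: 280 × 2.695×10⁻⁴ × 1.1 = 0.083006 m
480 × 1.1 × 1.616×10⁻⁴ = 0.0853248 m
0.42 × 0.7694×10⁻⁴ × 1000 = 0.0323148 m
Δh = 0.083006 + 0.0853248 + 0.0323148 = 0.2006456 m

201 mm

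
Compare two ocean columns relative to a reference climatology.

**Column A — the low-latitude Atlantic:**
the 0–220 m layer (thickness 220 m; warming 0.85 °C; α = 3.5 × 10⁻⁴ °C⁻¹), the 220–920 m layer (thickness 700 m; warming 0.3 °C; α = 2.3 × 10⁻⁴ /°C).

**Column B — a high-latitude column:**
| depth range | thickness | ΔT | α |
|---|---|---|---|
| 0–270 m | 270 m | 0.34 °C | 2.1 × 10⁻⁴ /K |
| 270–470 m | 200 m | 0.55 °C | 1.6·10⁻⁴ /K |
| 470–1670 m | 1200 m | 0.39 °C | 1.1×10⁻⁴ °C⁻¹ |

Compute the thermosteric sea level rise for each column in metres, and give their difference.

Δh_A ≈ 0.114 m, Δh_B ≈ 0.0884 m; difference ≈ 0.0254 m

A 0.85 × 3.5×10⁻⁴ × 220 = 0.06545 m
A Layer 2: 2.3×10⁻⁴ × 0.3 × 700 = 0.04830 m
A total: 0.11375 m
B 0.34 × 2.1×10⁻⁴ × 270 = 0.019278 m
B Layer 2: 1.6×10⁻⁴ × 0.55 × 200 = 0.01760 m
B Layer 3: 0.39 × 1200 × 1.1×10⁻⁴ = 0.05148 m
B total: 0.088358 m
Difference: 0.11375 − 0.088358 = 0.025392 m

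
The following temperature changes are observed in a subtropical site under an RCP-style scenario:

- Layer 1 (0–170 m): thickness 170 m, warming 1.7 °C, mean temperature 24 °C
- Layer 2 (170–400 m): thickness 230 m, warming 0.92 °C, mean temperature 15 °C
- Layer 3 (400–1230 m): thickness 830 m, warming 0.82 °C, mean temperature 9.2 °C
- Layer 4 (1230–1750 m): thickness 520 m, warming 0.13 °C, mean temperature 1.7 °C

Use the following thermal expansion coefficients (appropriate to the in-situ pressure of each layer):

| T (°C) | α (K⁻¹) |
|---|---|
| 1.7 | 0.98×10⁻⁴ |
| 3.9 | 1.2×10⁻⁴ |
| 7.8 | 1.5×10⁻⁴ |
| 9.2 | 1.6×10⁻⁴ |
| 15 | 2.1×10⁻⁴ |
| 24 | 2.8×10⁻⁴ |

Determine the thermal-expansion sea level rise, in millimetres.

Δh = 240 mm

Layer 1 at 24 °C → α = 2.8×10⁻⁴ K⁻¹
Layer 2 at 15 °C → α = 2.1×10⁻⁴ K⁻¹
Layer 3 at 9.2 °C → α = 1.6×10⁻⁴ K⁻¹
Layer 4 at 1.7 °C → α = 0.98×10⁻⁴ K⁻¹
Layer 1: 170 × 2.8×10⁻⁴ × 1.7 = 0.08092 m
Layer 2: 0.92 × 2.1×10⁻⁴ × 230 = 0.044436 m
400–1230 m: 0.82 × 1.6×10⁻⁴ × 830 = 0.108896 m
Layer 4: 520 × 0.98×10⁻⁴ × 0.13 = 0.0066248 m
Δh = 0.08092 + 0.044436 + 0.108896 + 0.0066248 = 0.2408768 m ≈ 240 mm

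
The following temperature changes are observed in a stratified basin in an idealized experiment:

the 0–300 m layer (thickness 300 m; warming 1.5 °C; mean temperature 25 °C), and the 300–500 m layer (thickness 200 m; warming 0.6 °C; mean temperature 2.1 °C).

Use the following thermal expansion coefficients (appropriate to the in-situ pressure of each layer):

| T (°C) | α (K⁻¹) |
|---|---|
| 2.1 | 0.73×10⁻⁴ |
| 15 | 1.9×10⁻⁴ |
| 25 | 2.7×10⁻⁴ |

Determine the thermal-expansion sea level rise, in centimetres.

about 13 cm

Layer 1 at 25 °C → α = 2.7×10⁻⁴ K⁻¹
Layer 2 at 2.1 °C → α = 0.73×10⁻⁴ K⁻¹
300 × 2.7×10⁻⁴ × 1.5 = 0.12150 m
300–500 m: 200 × 0.6 × 0.73×10⁻⁴ = 0.00876 m
Δh = 0.12150 + 0.00876 = 0.13026 m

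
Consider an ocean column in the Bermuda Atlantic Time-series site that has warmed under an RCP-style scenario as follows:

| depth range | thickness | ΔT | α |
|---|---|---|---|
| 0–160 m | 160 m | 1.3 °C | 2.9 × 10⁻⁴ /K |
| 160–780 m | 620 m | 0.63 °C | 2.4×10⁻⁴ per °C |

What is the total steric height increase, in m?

2.9×10⁻⁴ × 1.3 × 160 = 0.06032 m
160–780 m: 620 × 0.63 × 2.4×10⁻⁴ = 0.093744 m
Δh = 0.06032 + 0.093744 = 0.154064 m ≈ 0.154 m

Δh = 0.154 m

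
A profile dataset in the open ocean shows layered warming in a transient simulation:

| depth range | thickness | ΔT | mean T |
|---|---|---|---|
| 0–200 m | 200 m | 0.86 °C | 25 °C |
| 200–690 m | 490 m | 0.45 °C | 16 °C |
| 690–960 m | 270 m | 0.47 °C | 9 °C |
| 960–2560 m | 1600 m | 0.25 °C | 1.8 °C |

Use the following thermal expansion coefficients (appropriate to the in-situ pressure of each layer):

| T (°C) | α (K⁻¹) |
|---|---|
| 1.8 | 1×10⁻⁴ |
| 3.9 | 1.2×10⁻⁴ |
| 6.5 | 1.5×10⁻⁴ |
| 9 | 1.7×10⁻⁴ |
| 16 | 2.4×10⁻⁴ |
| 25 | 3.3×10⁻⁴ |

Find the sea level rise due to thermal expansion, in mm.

Layer 1 at 25 °C → α = 3.3×10⁻⁴ K⁻¹
Layer 2 at 16 °C → α = 2.4×10⁻⁴ K⁻¹
Layer 3 at 9 °C → α = 1.7×10⁻⁴ K⁻¹
Layer 4 at 1.8 °C → α = 1×10⁻⁴ K⁻¹
0.86 × 3.3×10⁻⁴ × 200 = 0.05676 m
0.45 × 2.4×10⁻⁴ × 490 = 0.05292 m
1.7×10⁻⁴ × 0.47 × 270 = 0.021573 m
1×10⁻⁴ × 0.25 × 1600 = 0.04000 m
Δh = 0.05676 + 0.05292 + 0.021573 + 0.04000 = 0.171253 m

171 mm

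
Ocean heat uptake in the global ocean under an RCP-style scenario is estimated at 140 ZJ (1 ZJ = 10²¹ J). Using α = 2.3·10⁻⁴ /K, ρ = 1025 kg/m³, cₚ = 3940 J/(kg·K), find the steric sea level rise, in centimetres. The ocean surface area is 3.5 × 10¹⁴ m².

2.28 cm

Per unit area: Q = 140×10²¹ / (3.5×10¹⁴) = 4×10⁸ J/m²
Δh = αQ/(ρcₚ) = 2.3×10⁻⁴ × 4×10⁸ / (1025 × 3940) ≈ 0.022781 m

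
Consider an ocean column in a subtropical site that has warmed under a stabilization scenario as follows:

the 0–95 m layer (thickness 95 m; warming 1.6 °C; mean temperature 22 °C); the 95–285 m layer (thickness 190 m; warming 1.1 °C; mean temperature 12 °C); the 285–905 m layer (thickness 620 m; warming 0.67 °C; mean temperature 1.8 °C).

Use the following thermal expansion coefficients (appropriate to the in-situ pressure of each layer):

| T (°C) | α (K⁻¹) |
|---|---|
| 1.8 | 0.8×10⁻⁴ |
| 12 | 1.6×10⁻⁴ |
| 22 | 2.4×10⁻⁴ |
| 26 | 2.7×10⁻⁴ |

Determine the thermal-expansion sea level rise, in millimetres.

Layer 1 at 22 °C → α = 2.4×10⁻⁴ K⁻¹
Layer 2 at 12 °C → α = 1.6×10⁻⁴ K⁻¹
Layer 3 at 1.8 °C → α = 0.8×10⁻⁴ K⁻¹
0–95 m: 2.4×10⁻⁴ × 1.6 × 95 = 0.03648 m
Layer 2: 1.6×10⁻⁴ × 190 × 1.1 = 0.03344 m
285–905 m: 620 × 0.67 × 0.8×10⁻⁴ = 0.033232 m
Δh = 0.03648 + 0.03344 + 0.033232 = 0.103152 m

about 100 mm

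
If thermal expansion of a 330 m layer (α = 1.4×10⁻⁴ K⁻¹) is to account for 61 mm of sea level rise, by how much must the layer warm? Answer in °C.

about 1.32 °C

ΔT = Δh/(αH) = 0.061 / (1.4×10⁻⁴ × 330) ≈ 1.320 °C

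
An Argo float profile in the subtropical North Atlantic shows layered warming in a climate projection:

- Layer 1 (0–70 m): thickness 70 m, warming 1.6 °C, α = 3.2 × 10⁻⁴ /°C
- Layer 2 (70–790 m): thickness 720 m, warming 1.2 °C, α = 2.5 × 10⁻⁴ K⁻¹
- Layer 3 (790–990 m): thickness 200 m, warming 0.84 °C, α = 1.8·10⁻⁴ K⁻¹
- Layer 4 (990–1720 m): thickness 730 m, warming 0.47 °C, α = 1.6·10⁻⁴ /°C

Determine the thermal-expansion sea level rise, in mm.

340 mm

0–70 m: 1.6 × 70 × 3.2×10⁻⁴ = 0.03584 m
Layer 2: 1.2 × 720 × 2.5×10⁻⁴ = 0.21600 m
1.8×10⁻⁴ × 200 × 0.84 = 0.03024 m
Layer 4: 730 × 0.47 × 1.6×10⁻⁴ = 0.054896 m
Δh = 0.03584 + 0.21600 + 0.03024 + 0.054896 = 0.336976 m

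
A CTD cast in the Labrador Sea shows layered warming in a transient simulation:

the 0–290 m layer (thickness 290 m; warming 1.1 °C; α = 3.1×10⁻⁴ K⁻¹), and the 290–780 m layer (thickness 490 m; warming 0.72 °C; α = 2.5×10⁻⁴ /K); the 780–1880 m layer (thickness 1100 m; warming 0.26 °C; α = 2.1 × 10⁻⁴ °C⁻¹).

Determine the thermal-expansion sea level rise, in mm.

0–290 m: 3.1×10⁻⁴ × 1.1 × 290 = 0.09889 m
0.72 × 490 × 2.5×10⁻⁴ = 0.08820 m
Layer 3: 0.26 × 1100 × 2.1×10⁻⁴ = 0.06006 m
Δh = 0.09889 + 0.08820 + 0.06006 = 0.24715 m

Δh ≈ 247 mm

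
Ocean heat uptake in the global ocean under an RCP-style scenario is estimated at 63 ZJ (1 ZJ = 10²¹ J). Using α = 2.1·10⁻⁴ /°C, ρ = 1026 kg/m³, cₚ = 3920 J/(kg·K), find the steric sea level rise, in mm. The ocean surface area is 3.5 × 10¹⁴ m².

Δh ≈ 9.40 mm

Per unit area: Q = 63×10²¹ / (3.5×10¹⁴) = 1.8×10⁸ J/m²
Δh = αQ/(ρcₚ) = 2.1×10⁻⁴ × 1.8×10⁸ / (1026 × 3920) ≈ 0.0093985 m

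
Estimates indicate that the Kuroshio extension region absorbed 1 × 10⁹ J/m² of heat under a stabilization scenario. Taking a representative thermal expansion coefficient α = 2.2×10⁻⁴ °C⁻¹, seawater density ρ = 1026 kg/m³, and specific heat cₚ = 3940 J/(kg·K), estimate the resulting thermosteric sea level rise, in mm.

54 mm of thermosteric rise

Δh = αQ/(ρcₚ) = 2.2×10⁻⁴ × 1×10⁹ / (1026 × 3940) ≈ 0.054423 m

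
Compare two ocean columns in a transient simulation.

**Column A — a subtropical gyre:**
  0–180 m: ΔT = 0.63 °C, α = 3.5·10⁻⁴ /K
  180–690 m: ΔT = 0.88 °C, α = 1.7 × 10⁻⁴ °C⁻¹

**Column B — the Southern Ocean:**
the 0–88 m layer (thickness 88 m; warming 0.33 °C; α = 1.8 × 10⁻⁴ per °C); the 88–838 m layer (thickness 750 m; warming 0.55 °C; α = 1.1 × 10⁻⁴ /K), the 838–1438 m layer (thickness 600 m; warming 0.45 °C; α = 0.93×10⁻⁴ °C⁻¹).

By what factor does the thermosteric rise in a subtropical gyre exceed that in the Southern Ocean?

≈ 1.5×

A 0–180 m: 180 × 3.5×10⁻⁴ × 0.63 = 0.03969 m
A Layer 2: 0.88 × 1.7×10⁻⁴ × 510 = 0.076296 m
A total: 0.115986 m
B Layer 1: 1.8×10⁻⁴ × 88 × 0.33 = 0.0052272 m
B 750 × 1.1×10⁻⁴ × 0.55 = 0.045375 m
B Layer 3: 600 × 0.93×10⁻⁴ × 0.45 = 0.02511 m
B total: 0.0757122 m
Ratio: 0.115986 / 0.0757122 ≈ 1.532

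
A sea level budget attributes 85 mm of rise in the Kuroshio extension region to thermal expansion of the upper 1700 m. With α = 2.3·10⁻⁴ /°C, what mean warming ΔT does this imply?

about 0.217 °C

ΔT = Δh/(αH) = 0.085 / (2.3×10⁻⁴ × 1700) ≈ 0.2174 °C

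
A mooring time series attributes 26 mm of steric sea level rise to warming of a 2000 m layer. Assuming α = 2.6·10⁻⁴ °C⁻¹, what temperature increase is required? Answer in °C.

about 0.0500 °C

ΔT = Δh/(αH) = 0.026 / (2.6×10⁻⁴ × 2000) = 0.05000 °C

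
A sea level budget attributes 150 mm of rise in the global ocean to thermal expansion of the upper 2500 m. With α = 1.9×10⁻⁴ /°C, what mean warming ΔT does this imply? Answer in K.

ΔT = Δh/(αH) = 0.15 / (1.9×10⁻⁴ × 2500) ≈ 0.3158 K

ΔT ≈ 0.32 K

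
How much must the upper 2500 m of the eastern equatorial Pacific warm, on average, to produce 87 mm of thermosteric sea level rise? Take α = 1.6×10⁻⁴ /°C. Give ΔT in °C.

ΔT ≈ 0.218 °C

ΔT = Δh/(αH) = 0.087 / (1.6×10⁻⁴ × 2500) = 0.2175 °C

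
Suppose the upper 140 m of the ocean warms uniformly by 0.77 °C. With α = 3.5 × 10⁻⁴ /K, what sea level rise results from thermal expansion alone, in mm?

37.7 mm of thermosteric rise

Δh = αΔT·H = 3.5×10⁻⁴ × 0.77 × 140 = 0.03773 m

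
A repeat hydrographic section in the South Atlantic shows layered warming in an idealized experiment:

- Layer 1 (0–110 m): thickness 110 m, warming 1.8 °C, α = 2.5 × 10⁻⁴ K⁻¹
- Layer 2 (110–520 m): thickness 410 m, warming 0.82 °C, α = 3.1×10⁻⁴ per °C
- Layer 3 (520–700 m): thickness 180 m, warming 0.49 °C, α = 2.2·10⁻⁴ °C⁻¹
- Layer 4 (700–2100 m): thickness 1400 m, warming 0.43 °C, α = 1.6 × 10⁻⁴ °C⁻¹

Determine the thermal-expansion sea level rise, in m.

0–110 m: 110 × 2.5×10⁻⁴ × 1.8 = 0.04950 m
110–520 m: 410 × 3.1×10⁻⁴ × 0.82 = 0.104222 m
Layer 3: 2.2×10⁻⁴ × 0.49 × 180 = 0.019404 m
700–2100 m: 0.43 × 1.6×10⁻⁴ × 1400 = 0.09632 m
Δh = 0.04950 + 0.104222 + 0.019404 + 0.09632 = 0.269446 m

Δh ≈ 0.27 m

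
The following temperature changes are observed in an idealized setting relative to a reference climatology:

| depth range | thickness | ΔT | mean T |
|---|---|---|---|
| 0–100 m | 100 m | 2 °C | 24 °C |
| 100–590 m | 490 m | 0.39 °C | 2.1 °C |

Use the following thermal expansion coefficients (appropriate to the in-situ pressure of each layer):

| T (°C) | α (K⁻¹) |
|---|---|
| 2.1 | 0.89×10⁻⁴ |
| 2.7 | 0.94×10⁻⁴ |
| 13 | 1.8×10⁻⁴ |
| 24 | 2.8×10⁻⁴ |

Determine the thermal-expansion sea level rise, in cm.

7.30 cm

Layer 1 at 24 °C → α = 2.8×10⁻⁴ K⁻¹
Layer 2 at 2.1 °C → α = 0.89×10⁻⁴ K⁻¹
2.8×10⁻⁴ × 2 × 100 = 0.05600 m
100–590 m: 490 × 0.39 × 0.89×10⁻⁴ = 0.0170079 m
Δh = 0.05600 + 0.0170079 = 0.0730079 m ≈ 7.30 cm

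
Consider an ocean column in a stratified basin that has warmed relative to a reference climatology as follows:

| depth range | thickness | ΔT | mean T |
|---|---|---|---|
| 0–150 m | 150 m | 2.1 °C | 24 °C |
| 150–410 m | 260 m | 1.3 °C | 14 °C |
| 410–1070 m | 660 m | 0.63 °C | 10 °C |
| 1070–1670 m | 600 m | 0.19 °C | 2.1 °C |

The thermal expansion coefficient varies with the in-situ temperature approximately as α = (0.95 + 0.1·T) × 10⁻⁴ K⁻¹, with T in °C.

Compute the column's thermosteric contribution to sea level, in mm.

Layer 1: α = (0.95 + 0.1×24)×10⁻⁴ = 3.35×10⁻⁴ K⁻¹
Layer 2: α = (0.95 + 0.1×14)×10⁻⁴ = 2.35×10⁻⁴ K⁻¹
Layer 3: α = (0.95 + 0.1×10)×10⁻⁴ = 1.95×10⁻⁴ K⁻¹
Layer 4: α = (0.95 + 0.1×2.1)×10⁻⁴ = 1.16×10⁻⁴ K⁻¹
Layer 1: 150 × 2.1 × 3.35×10⁻⁴ = 0.105525 m
150–410 m: 2.35×10⁻⁴ × 260 × 1.3 = 0.07943 m
Layer 3: 1.95×10⁻⁴ × 0.63 × 660 = 0.081081 m
Layer 4: 0.19 × 600 × 1.16×10⁻⁴ = 0.013224 m
Δh = 0.105525 + 0.07943 + 0.081081 + 0.013224 = 0.27926 m ≈ 279 mm

Δh ≈ 279 mm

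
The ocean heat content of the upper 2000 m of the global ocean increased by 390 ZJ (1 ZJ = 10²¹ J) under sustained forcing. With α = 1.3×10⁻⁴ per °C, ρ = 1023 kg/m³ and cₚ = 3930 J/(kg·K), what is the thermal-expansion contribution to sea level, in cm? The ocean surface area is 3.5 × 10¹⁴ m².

Per unit area: Q = 390×10²¹ / (3.5×10¹⁴) ≈ 1.114×10⁹ J/m²
Δh = αQ/(ρcₚ) = 1.3×10⁻⁴ × 1.114×10⁹ / (1023 × 3930) ≈ 0.036021 m

Δh ≈ 3.60 cm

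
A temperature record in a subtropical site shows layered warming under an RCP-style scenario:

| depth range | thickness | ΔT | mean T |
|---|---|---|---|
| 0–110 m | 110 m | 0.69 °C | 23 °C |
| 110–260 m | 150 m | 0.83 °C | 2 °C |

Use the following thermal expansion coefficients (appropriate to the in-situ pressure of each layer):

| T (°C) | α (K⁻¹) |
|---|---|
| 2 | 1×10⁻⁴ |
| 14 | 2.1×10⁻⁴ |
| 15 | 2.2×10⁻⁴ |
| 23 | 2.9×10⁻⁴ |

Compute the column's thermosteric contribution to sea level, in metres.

Layer 1 at 23 °C → α = 2.9×10⁻⁴ K⁻¹
Layer 2 at 2 °C → α = 1×10⁻⁴ K⁻¹
2.9×10⁻⁴ × 0.69 × 110 = 0.022011 m
110–260 m: 0.83 × 1×10⁻⁴ × 150 = 0.01245 m
Δh = 0.022011 + 0.01245 = 0.034461 m

Δh = 0.0345 m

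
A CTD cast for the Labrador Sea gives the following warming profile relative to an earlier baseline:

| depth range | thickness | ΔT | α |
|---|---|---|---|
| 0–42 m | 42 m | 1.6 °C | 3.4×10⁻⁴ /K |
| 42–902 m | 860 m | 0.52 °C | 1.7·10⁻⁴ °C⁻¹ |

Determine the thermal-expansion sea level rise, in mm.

1.6 × 42 × 3.4×10⁻⁴ = 0.022848 m
42–902 m: 860 × 0.52 × 1.7×10⁻⁴ = 0.076024 m
Δh = 0.022848 + 0.076024 = 0.098872 m

Δh = 99 mm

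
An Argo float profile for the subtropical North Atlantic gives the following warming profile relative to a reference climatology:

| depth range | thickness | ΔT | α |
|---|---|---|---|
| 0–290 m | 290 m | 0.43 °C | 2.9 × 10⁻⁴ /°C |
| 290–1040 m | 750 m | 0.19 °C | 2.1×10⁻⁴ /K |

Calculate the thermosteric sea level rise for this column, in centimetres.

Δh = 6.61 cm

290 × 2.9×10⁻⁴ × 0.43 = 0.036163 m
290–1040 m: 0.19 × 750 × 2.1×10⁻⁴ = 0.029925 m
Δh = 0.036163 + 0.029925 = 0.066088 m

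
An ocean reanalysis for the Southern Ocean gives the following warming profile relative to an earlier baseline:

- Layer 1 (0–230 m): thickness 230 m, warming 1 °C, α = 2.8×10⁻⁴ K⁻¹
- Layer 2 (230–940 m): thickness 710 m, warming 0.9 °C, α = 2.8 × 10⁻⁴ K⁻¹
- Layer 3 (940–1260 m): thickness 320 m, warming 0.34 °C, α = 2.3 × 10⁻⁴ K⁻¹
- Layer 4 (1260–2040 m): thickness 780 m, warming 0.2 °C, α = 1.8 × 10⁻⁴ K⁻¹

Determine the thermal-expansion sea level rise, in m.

Layer 1: 230 × 1 × 2.8×10⁻⁴ = 0.06440 m
Layer 2: 710 × 2.8×10⁻⁴ × 0.9 = 0.17892 m
940–1260 m: 2.3×10⁻⁴ × 0.34 × 320 = 0.025024 m
Layer 4: 1.8×10⁻⁴ × 780 × 0.2 = 0.02808 m
Δh = 0.06440 + 0.17892 + 0.025024 + 0.02808 = 0.296424 m ≈ 0.296 m

0.296 m of thermosteric rise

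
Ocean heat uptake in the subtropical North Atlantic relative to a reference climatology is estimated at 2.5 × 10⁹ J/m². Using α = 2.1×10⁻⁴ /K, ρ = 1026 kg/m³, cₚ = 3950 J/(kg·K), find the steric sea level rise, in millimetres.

Δh = αQ/(ρcₚ) = 2.1×10⁻⁴ × 2.5×10⁹ / (1026 × 3950) ≈ 0.12954 m

Δh ≈ 130 mm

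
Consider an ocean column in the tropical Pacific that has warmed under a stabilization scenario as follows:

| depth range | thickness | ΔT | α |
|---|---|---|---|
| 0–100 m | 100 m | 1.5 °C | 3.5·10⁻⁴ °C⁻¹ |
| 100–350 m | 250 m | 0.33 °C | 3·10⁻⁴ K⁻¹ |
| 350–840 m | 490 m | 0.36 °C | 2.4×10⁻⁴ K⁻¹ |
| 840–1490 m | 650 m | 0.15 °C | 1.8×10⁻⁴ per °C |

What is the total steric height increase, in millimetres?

3.5×10⁻⁴ × 1.5 × 100 = 0.05250 m
0.33 × 3×10⁻⁴ × 250 = 0.02475 m
350–840 m: 0.36 × 490 × 2.4×10⁻⁴ = 0.042336 m
Layer 4: 0.15 × 1.8×10⁻⁴ × 650 = 0.01755 m
Δh = 0.05250 + 0.02475 + 0.042336 + 0.01755 = 0.137136 m

Δh = 137 mm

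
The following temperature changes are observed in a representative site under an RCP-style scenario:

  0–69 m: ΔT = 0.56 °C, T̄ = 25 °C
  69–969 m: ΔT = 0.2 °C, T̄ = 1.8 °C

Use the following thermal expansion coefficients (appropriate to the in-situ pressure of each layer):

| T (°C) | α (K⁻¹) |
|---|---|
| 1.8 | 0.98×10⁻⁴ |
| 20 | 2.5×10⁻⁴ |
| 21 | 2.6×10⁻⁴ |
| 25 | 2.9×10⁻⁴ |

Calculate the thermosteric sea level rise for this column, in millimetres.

Layer 1 at 25 °C → α = 2.9×10⁻⁴ K⁻¹
Layer 2 at 1.8 °C → α = 0.98×10⁻⁴ K⁻¹
69 × 2.9×10⁻⁴ × 0.56 = 0.0112056 m
Layer 2: 0.2 × 900 × 0.98×10⁻⁴ = 0.01764 m
Δh = 0.0112056 + 0.01764 = 0.0288456 m ≈ 28.8 mm

28.8 mm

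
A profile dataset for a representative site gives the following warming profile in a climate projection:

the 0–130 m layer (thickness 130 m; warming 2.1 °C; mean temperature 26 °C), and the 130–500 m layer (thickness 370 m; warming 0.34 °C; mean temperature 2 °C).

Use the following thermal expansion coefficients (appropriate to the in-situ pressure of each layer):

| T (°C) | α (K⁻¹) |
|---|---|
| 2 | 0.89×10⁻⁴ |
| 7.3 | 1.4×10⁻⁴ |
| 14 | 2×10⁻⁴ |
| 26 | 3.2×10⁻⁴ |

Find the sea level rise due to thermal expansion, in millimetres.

about 99 mm

Layer 1 at 26 °C → α = 3.2×10⁻⁴ K⁻¹
Layer 2 at 2 °C → α = 0.89×10⁻⁴ K⁻¹
0–130 m: 130 × 2.1 × 3.2×10⁻⁴ = 0.08736 m
Layer 2: 0.34 × 0.89×10⁻⁴ × 370 = 0.0111962 m
Δh = 0.08736 + 0.0111962 = 0.0985562 m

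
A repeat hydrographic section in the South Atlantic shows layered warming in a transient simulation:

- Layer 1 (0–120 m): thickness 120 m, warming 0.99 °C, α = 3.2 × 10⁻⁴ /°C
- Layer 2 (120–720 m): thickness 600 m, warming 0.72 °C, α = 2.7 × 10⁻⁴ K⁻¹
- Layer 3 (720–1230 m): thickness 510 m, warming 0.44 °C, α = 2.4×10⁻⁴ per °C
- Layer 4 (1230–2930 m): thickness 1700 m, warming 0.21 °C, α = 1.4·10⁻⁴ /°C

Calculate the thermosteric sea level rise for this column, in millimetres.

Δh ≈ 258 mm

Layer 1: 120 × 3.2×10⁻⁴ × 0.99 = 0.038016 m
120–720 m: 2.7×10⁻⁴ × 0.72 × 600 = 0.11664 m
720–1230 m: 2.4×10⁻⁴ × 0.44 × 510 = 0.053856 m
1700 × 0.21 × 1.4×10⁻⁴ = 0.04998 m
Δh = 0.038016 + 0.11664 + 0.053856 + 0.04998 = 0.258492 m ≈ 258 mm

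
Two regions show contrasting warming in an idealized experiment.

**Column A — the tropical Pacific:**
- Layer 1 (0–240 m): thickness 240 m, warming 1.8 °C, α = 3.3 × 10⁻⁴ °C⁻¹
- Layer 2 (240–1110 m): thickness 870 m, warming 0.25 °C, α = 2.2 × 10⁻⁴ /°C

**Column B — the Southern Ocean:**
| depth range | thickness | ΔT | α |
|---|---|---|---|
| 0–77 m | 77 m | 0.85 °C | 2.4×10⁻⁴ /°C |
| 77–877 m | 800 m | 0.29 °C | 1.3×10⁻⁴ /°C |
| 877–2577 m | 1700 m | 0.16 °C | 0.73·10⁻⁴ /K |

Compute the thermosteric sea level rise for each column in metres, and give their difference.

A: 0.190 m; B: 0.0657 m; difference 0.125 m

A 0–240 m: 1.8 × 240 × 3.3×10⁻⁴ = 0.14256 m
A 870 × 2.2×10⁻⁴ × 0.25 = 0.04785 m
A total: 0.19041 m
B 77 × 0.85 × 2.4×10⁻⁴ = 0.015708 m
B 1.3×10⁻⁴ × 0.29 × 800 = 0.03016 m
B 0.16 × 0.73×10⁻⁴ × 1700 = 0.019856 m
B total: 0.065724 m
Difference: 0.19041 − 0.065724 = 0.124686 m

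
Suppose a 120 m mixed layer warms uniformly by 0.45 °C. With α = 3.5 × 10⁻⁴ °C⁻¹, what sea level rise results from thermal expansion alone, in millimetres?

Δh = αΔT·H = 3.5×10⁻⁴ × 0.45 × 120 = 0.01890 m

about 19 mm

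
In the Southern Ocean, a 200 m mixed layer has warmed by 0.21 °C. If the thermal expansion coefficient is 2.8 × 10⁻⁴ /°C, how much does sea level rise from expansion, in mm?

Δh = αΔT·H = 2.8×10⁻⁴ × 0.21 × 200 = 0.01176 m

11.8 mm of thermosteric rise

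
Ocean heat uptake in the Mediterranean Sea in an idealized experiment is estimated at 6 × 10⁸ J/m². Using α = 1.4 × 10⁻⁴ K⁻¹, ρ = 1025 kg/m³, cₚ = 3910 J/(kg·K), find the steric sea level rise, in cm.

Δh = αQ/(ρcₚ) = 1.4×10⁻⁴ × 6×10⁸ / (1025 × 3910) ≈ 0.020959 m

2.10 cm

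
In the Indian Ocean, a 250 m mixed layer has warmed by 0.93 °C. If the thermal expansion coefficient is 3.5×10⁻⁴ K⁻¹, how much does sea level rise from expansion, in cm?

Δh = αΔT·H = 3.5×10⁻⁴ × 0.93 × 250 = 0.081375 m

about 8.14 cm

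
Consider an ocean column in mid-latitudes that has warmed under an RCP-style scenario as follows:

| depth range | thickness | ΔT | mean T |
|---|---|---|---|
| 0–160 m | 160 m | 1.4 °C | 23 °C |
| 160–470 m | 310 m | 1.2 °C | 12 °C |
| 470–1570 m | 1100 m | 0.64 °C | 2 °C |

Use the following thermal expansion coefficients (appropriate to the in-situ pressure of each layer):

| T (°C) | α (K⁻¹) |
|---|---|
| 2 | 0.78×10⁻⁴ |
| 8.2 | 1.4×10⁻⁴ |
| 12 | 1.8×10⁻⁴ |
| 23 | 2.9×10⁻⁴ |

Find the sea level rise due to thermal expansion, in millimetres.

187 mm

Layer 1 at 23 °C → α = 2.9×10⁻⁴ K⁻¹
Layer 2 at 12 °C → α = 1.8×10⁻⁴ K⁻¹
Layer 3 at 2 °C → α = 0.78×10⁻⁴ K⁻¹
0–160 m: 160 × 1.4 × 2.9×10⁻⁴ = 0.06496 m
Layer 2: 310 × 1.8×10⁻⁴ × 1.2 = 0.06696 m
Layer 3: 0.78×10⁻⁴ × 1100 × 0.64 = 0.054912 m
Δh = 0.06496 + 0.06696 + 0.054912 = 0.186832 m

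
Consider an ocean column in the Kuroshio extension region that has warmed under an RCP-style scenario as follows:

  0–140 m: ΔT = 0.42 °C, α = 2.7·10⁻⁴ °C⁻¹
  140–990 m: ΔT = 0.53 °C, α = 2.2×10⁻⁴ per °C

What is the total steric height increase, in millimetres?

Layer 1: 0.42 × 140 × 2.7×10⁻⁴ = 0.015876 m
2.2×10⁻⁴ × 0.53 × 850 = 0.09911 m
Δh = 0.015876 + 0.09911 = 0.114986 m

115 mm of thermosteric rise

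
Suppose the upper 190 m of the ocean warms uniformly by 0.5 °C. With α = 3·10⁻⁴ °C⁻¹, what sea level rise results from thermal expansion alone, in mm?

Δh = αΔT·H = 3×10⁻⁴ × 0.5 × 190 = 0.02850 m

about 28.5 mm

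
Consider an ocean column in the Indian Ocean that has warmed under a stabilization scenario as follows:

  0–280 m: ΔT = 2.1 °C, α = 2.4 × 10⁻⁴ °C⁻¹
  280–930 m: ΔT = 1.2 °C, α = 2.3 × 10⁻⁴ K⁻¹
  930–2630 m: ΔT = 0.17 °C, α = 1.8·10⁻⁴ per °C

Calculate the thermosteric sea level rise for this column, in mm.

0–280 m: 280 × 2.4×10⁻⁴ × 2.1 = 0.14112 m
Layer 2: 2.3×10⁻⁴ × 1.2 × 650 = 0.17940 m
930–2630 m: 1700 × 1.8×10⁻⁴ × 0.17 = 0.05202 m
Δh = 0.14112 + 0.17940 + 0.05202 = 0.37254 m ≈ 370 mm

370 mm of thermosteric rise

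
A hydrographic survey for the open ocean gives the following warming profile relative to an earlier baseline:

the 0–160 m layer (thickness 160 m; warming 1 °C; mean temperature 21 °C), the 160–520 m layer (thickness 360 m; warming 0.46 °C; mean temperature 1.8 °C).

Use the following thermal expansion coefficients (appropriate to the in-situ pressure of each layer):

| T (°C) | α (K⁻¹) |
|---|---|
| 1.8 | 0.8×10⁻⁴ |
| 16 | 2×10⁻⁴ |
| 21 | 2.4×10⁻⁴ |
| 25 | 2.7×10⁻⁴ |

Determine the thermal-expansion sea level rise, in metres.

Layer 1 at 21 °C → α = 2.4×10⁻⁴ K⁻¹
Layer 2 at 1.8 °C → α = 0.8×10⁻⁴ K⁻¹
Layer 1: 160 × 1 × 2.4×10⁻⁴ = 0.03840 m
0.8×10⁻⁴ × 0.46 × 360 = 0.013248 m
Δh = 0.03840 + 0.013248 = 0.051648 m

about 0.0516 m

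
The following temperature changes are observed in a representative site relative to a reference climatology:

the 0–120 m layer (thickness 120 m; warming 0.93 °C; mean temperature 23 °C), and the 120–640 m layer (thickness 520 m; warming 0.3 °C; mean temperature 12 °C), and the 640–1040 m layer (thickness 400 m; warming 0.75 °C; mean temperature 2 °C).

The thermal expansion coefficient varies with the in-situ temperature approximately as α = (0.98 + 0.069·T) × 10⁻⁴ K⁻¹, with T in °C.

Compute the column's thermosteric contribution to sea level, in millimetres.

Δh = 90.4 mm

Layer 1: α = (0.98 + 0.069×23)×10⁻⁴ = 2.567×10⁻⁴ K⁻¹
Layer 2: α = (0.98 + 0.069×12)×10⁻⁴ = 1.808×10⁻⁴ K⁻¹
Layer 3: α = (0.98 + 0.069×2)×10⁻⁴ = 1.118×10⁻⁴ K⁻¹
Layer 1: 0.93 × 120 × 2.567×10⁻⁴ = 0.02864772 m
120–640 m: 0.3 × 520 × 1.808×10⁻⁴ = 0.0282048 m
640–1040 m: 400 × 1.118×10⁻⁴ × 0.75 = 0.03354 m
Δh = 0.02864772 + 0.0282048 + 0.03354 = 0.09039252 m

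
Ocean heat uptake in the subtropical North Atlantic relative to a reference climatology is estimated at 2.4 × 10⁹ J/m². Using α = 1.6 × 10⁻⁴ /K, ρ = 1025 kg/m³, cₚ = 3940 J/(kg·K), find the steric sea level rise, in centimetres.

about 9.51 cm

Δh = αQ/(ρcₚ) = 1.6×10⁻⁴ × 2.4×10⁹ / (1025 × 3940) ≈ 0.095085 m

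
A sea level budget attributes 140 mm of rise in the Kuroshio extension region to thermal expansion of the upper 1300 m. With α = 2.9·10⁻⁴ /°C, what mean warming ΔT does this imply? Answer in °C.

ΔT = Δh/(αH) = 0.14 / (2.9×10⁻⁴ × 1300) ≈ 0.3714 °C

ΔT ≈ 0.371 °C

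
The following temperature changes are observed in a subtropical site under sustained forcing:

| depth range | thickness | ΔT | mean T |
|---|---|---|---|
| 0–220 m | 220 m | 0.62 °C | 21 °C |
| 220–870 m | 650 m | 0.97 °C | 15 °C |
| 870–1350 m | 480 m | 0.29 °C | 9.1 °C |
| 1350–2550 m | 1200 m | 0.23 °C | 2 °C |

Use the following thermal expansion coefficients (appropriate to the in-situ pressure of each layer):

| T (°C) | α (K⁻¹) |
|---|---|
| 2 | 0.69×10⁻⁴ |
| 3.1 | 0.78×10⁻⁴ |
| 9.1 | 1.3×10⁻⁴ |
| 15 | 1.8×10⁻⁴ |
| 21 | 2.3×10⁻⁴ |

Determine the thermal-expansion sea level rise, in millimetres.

Layer 1 at 21 °C → α = 2.3×10⁻⁴ K⁻¹
Layer 2 at 15 °C → α = 1.8×10⁻⁴ K⁻¹
Layer 3 at 9.1 °C → α = 1.3×10⁻⁴ K⁻¹
Layer 4 at 2 °C → α = 0.69×10⁻⁴ K⁻¹
Layer 1: 0.62 × 220 × 2.3×10⁻⁴ = 0.031372 m
Layer 2: 650 × 0.97 × 1.8×10⁻⁴ = 0.11349 m
Layer 3: 1.3×10⁻⁴ × 480 × 0.29 = 0.018096 m
1200 × 0.69×10⁻⁴ × 0.23 = 0.019044 m
Δh = 0.031372 + 0.11349 + 0.018096 + 0.019044 = 0.182002 m

Δh ≈ 180 mm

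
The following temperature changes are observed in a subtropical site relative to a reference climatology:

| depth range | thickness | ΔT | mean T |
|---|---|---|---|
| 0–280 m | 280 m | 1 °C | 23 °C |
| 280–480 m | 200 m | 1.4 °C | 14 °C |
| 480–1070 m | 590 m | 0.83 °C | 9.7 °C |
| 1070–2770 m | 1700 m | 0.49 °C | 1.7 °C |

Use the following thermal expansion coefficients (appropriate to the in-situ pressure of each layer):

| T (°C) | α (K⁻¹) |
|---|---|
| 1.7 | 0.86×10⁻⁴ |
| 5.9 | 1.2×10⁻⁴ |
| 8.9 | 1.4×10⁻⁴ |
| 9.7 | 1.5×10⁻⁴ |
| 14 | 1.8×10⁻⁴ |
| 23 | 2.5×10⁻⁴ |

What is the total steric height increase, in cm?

Layer 1 at 23 °C → α = 2.5×10⁻⁴ K⁻¹
Layer 2 at 14 °C → α = 1.8×10⁻⁴ K⁻¹
Layer 3 at 9.7 °C → α = 1.5×10⁻⁴ K⁻¹
Layer 4 at 1.7 °C → α = 0.86×10⁻⁴ K⁻¹
1 × 280 × 2.5×10⁻⁴ = 0.07000 m
1.8×10⁻⁴ × 200 × 1.4 = 0.05040 m
0.83 × 590 × 1.5×10⁻⁴ = 0.073455 m
Layer 4: 1700 × 0.49 × 0.86×10⁻⁴ = 0.071638 m
Δh = 0.07000 + 0.05040 + 0.073455 + 0.071638 = 0.265493 m ≈ 27 cm

27 cm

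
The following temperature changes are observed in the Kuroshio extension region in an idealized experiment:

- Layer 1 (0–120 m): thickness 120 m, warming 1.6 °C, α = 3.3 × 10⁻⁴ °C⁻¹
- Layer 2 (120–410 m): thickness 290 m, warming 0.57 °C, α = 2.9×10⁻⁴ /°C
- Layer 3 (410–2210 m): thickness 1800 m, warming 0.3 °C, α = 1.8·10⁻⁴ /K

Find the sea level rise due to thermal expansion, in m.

0.21 m of thermosteric rise

Layer 1: 3.3×10⁻⁴ × 1.6 × 120 = 0.06336 m
0.57 × 290 × 2.9×10⁻⁴ = 0.047937 m
Layer 3: 0.3 × 1800 × 1.8×10⁻⁴ = 0.09720 m
Δh = 0.06336 + 0.047937 + 0.09720 = 0.208497 m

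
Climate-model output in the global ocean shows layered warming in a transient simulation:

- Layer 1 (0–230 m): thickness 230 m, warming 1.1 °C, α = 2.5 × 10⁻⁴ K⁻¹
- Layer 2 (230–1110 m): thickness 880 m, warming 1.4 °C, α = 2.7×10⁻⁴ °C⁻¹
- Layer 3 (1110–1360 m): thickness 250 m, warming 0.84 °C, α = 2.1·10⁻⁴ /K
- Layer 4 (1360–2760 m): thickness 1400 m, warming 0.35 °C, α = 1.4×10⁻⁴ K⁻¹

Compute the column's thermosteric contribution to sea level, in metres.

230 × 2.5×10⁻⁴ × 1.1 = 0.06325 m
230–1110 m: 2.7×10⁻⁴ × 1.4 × 880 = 0.33264 m
0.84 × 250 × 2.1×10⁻⁴ = 0.04410 m
Layer 4: 0.35 × 1.4×10⁻⁴ × 1400 = 0.06860 m
Δh = 0.06325 + 0.33264 + 0.04410 + 0.06860 = 0.50859 m ≈ 0.509 m

Δh = 0.509 m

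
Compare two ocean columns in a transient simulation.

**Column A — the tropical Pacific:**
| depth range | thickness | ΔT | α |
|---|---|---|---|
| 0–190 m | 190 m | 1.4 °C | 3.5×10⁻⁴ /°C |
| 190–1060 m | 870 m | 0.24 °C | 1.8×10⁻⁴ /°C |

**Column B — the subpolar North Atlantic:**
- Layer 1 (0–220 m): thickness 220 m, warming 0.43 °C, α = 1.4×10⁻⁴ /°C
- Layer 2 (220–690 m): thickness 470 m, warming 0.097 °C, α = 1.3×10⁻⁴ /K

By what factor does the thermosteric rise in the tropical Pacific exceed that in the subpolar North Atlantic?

≈ 6.82×

A 1.4 × 3.5×10⁻⁴ × 190 = 0.09310 m
A Layer 2: 1.8×10⁻⁴ × 0.24 × 870 = 0.037584 m
A total: 0.130684 m
B 0–220 m: 1.4×10⁻⁴ × 220 × 0.43 = 0.013244 m
B 220–690 m: 0.097 × 470 × 1.3×10⁻⁴ = 0.0059267 m
B total: 0.0191707 m
Ratio: 0.130684 / 0.0191707 ≈ 6.817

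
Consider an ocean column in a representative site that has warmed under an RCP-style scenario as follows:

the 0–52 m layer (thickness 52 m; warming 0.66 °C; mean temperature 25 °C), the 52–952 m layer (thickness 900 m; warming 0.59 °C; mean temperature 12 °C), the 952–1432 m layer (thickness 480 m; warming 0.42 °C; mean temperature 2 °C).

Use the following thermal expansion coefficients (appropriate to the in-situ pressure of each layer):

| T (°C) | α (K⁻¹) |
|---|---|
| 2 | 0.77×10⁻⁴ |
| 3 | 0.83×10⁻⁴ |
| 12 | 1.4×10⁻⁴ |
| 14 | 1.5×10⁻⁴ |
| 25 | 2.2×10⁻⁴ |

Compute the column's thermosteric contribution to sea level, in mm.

about 97 mm

Layer 1 at 25 °C → α = 2.2×10⁻⁴ K⁻¹
Layer 2 at 12 °C → α = 1.4×10⁻⁴ K⁻¹
Layer 3 at 2 °C → α = 0.77×10⁻⁴ K⁻¹
Layer 1: 2.2×10⁻⁴ × 0.66 × 52 = 0.0075504 m
Layer 2: 900 × 1.4×10⁻⁴ × 0.59 = 0.07434 m
Layer 3: 0.77×10⁻⁴ × 480 × 0.42 = 0.0155232 m
Δh = 0.0075504 + 0.07434 + 0.0155232 = 0.0974136 m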